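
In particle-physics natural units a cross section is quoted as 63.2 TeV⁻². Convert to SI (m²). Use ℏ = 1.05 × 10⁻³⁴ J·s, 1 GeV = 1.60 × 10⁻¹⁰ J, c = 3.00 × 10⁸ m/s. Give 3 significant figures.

2.45 × 10⁻³⁶ m²

Area is [L]² = [E]⁻²·(ℏc)²; restore (ℏc)².
1 GeV⁻² → (ℏc)² × (1 GeV in J)⁻² = 3.88 × 10⁻³² m².
Convert the energy scale: 63.2 TeV⁻² = 6.32 × 10⁻⁵ GeV⁻².
Result: 6.32 × 10⁻⁵ × 3.88 × 10⁻³² = 2.45 × 10⁻³⁶ m².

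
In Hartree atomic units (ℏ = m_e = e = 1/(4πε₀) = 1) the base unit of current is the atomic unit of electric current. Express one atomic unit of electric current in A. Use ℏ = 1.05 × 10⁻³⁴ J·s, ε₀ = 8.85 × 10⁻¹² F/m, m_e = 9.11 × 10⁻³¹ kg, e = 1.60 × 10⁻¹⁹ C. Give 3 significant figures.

6.67 × 10⁻³ A

I_au = e E_h/ℏ = m_e e⁵/((4πε₀)²ℏ³)
E_h = 4.38 × 10⁻¹⁸ J
e·E_h/ℏ = 6.67 × 10⁻³ A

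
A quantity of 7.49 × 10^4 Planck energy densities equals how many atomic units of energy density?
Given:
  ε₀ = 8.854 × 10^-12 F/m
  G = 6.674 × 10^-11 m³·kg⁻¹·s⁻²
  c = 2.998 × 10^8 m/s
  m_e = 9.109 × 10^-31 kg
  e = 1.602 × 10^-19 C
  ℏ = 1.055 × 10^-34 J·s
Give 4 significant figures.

1.185 × 10^105

Planck energy density: u_P = c⁷/(ℏG²) = 4.632 × 10^113 J/m³
atomic unit of energy density: u_au = E_h/a₀³ = m_e⁴e¹⁰/((4πε₀)⁵ℏ⁸) = 2.929 × 10^13 J/m³
7.49 × 10^4 × 4.632 × 10^113 / 2.929 × 10^13 = 1.185 × 10^105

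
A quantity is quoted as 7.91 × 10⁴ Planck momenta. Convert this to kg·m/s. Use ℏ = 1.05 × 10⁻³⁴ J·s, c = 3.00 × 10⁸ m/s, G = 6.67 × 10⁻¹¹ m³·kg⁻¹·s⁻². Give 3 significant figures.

5.16 × 10⁵ kg·m/s

One Planck momentum: p_P = √(ℏc³/G) = 6.52 kg·m/s.
7.91 × 10⁴ × 6.52 kg·m/s = 5.16 × 10⁵ kg·m/s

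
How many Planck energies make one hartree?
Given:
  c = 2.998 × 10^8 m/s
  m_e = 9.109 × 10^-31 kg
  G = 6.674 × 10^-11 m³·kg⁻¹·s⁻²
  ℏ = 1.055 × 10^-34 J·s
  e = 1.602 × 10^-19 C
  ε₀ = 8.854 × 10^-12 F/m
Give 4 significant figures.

hartree: E_h = m_e e⁴/(4πε₀ℏ)² = 4.354 × 10^-18 J
Planck energy: E_P = √(ℏc⁵/G) = 1.957 × 10^9 J
ratio = 4.354 × 10^-18 / 1.957 × 10^9 = 2.225 × 10^-27

2.225 × 10^-27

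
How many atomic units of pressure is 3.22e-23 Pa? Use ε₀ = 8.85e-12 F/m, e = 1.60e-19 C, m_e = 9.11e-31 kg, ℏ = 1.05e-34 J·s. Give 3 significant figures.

1.07e-36

atomic unit of pressure: P_au = E_h/a₀³ = m_e⁴e¹⁰/((4πε₀)⁵ℏ⁸) = 3.01e13 Pa.
3.22e-23 / 3.01e13 = 1.07e-36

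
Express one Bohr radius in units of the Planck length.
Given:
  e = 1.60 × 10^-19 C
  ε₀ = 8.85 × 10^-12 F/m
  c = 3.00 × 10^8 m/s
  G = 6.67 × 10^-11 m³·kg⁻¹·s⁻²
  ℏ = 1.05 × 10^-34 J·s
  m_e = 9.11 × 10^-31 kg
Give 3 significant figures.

3.26 × 10^24

Bohr radius: a₀ = 4πε₀ℏ²/(m_e e²) = 5.26 × 10^-11 m
Planck length: ℓ_P = √(ℏG/c³) = 1.61 × 10^-35 m
ratio = 5.26 × 10^-11 / 1.61 × 10^-35 = 3.26 × 10^24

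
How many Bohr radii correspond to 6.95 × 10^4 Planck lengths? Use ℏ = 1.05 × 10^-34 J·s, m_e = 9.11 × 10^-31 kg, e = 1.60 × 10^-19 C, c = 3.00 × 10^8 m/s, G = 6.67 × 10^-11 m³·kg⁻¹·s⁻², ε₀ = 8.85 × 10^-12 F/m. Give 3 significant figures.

2.13 × 10^-20

Planck length: ℓ_P = √(ℏG/c³) = 1.61 × 10^-35 m
Bohr radius: a₀ = 4πε₀ℏ²/(m_e e²) = 5.26 × 10^-11 m
6.95 × 10^4 × 1.61 × 10^-35 / 5.26 × 10^-11 = 2.13 × 10^-20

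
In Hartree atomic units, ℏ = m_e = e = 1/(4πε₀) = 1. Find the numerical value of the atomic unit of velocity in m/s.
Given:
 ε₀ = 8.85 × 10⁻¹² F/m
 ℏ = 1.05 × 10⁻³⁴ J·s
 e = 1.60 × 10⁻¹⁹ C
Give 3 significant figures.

From ℏ = m_e = e = 1/(4πε₀) = 1 the velocity scale is v_au = e²/(4πε₀ℏ).
  = 2.56 × 10⁻³⁸ / 1.17 × 10⁻⁴⁴
  = 2.19 × 10⁶ m/s

2.19 × 10⁶ m/s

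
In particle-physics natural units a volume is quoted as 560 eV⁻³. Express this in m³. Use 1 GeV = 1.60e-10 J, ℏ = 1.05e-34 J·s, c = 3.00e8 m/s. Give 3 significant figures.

4.27e-18 m³

Volume is [L]³ = [E]⁻³·(ℏc)³.
1 GeV⁻³ → (ℏc)³ × (1 GeV in J)⁻³ = 7.63e-48 m³.
Convert the energy scale: 560 eV⁻³ = 5.60e29 GeV⁻³.
Result: 5.60e29 × 7.63e-48 = 4.27e-18 m³.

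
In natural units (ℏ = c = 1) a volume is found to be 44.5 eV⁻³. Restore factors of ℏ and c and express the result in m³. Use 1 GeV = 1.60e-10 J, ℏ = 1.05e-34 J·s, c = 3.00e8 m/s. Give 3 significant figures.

Volume is [L]³ = [E]⁻³·(ℏc)³.
1 GeV⁻³ → (ℏc)³ × (1 GeV in J)⁻³ = 7.63e-48 m³.
Convert the energy scale: 44.5 eV⁻³ = 4.45e28 GeV⁻³.
Result: 4.45e28 × 7.63e-48 = 3.40e-19 m³.

3.40e-19 m³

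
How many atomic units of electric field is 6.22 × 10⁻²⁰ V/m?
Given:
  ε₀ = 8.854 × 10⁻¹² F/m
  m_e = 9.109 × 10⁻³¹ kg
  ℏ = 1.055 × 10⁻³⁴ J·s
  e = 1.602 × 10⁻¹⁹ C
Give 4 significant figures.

atomic unit of electric field: E_au = E_h/(e a₀) = m_e²e⁵/((4πε₀)³ℏ⁴) = 5.131 × 10¹¹ V/m.
6.22 × 10⁻²⁰ / 5.131 × 10¹¹ = 1.212 × 10⁻³¹

1.212 × 10⁻³¹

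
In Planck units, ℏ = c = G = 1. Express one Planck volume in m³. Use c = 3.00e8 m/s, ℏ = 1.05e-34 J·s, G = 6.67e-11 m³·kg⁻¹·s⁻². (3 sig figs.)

4.18e-105 m³

Dimensional analysis gives V_P = (ℏG/c³)^(3/2).
  = √(1.75e-209)
  = 4.18e-105 m³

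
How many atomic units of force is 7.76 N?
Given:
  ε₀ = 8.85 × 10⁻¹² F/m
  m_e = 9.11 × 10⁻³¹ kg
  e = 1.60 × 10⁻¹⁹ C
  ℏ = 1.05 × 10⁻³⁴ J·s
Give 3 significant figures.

atomic unit of force: F_au = E_h/a₀ = m_e²e⁶/((4πε₀)³ℏ⁴) = 8.33 × 10⁻⁸ N.
7.76 / 8.33 × 10⁻⁸ = 9.32 × 10⁷

9.32 × 10⁷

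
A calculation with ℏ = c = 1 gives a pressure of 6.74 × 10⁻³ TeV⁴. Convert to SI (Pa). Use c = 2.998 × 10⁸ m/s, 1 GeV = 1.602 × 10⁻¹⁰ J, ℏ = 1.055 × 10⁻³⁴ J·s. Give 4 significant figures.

1.403 × 10⁴⁷ Pa

Pressure is [E]/[L]³ = [E]⁴/(ℏc)³.
1 GeV⁴ → 1/(ℏc)³ × (1 GeV in J)⁴ = 2.082 × 10³⁷ Pa.
Convert the energy scale: 6.74 × 10⁻³ TeV⁴ = 6.74 × 10⁹ GeV⁴.
Result: 6.74 × 10⁹ × 2.082 × 10³⁷ = 1.403 × 10⁴⁷ Pa.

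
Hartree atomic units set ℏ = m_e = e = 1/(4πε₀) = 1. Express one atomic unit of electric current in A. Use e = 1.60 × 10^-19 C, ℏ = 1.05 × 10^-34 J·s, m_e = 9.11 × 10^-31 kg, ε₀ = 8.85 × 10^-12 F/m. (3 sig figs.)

The unique combination of the constants set to 1 with dimensions of current is I_au = e E_h/ℏ = m_e e⁵/((4πε₀)²ℏ³).
E_h = 4.38 × 10^-18 J
e·E_h/ℏ = 6.67 × 10^-3 A

6.67 × 10^-3 A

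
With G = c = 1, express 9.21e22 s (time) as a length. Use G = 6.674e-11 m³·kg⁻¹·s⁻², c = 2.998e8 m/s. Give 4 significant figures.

2.761e31 m

Time → length via c.
9.21e22 s × (c) = 2.761e31 m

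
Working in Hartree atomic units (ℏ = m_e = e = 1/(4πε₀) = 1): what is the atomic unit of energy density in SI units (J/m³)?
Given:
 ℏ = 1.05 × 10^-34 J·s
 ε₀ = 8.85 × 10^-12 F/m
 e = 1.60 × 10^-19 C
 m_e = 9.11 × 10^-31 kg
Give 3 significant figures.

3.01 × 10^13 J/m³

Dimensional analysis gives u_au = E_h/a₀³ = m_e⁴e¹⁰/((4πε₀)⁵ℏ⁸).
E_h = 4.38 × 10^-18 J
a₀ = 5.26 × 10^-11 m
E_h/a₀³ = 3.01 × 10^13 J/m³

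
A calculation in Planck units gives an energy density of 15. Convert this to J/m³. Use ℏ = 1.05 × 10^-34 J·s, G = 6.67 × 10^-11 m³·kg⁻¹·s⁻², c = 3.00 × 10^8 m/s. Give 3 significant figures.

One Planck energy density: u_P = c⁷/(ℏG²) = 4.68 × 10^113 J/m³.
15 × 4.68 × 10^113 J/m³ = 7.02 × 10^114 J/m³

7.02 × 10^114 J/m³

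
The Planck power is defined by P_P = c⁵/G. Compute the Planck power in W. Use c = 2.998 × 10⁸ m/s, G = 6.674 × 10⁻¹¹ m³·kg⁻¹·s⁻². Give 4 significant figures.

3.629 × 10⁵² W

P_P = c⁵/G
  = 2.422 × 10⁴² / 6.674 × 10⁻¹¹
  = 3.629 × 10⁵² W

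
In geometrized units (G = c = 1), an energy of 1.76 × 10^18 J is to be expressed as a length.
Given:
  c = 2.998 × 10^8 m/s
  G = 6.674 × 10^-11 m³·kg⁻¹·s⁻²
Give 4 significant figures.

Energy → length via G/c⁴.
1.76 × 10^18 J × (G/c⁴) = 1.454 × 10^-26 m

1.454 × 10^-26 m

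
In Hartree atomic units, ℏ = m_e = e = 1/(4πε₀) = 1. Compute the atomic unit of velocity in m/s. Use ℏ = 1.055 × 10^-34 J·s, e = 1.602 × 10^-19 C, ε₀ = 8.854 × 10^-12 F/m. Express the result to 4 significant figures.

2.186 × 10^6 m/s

Dimensional analysis gives v_au = e²/(4πε₀ℏ).
  = 2.566 × 10^-38 / 1.174 × 10^-44
  = 2.186 × 10^6 m/s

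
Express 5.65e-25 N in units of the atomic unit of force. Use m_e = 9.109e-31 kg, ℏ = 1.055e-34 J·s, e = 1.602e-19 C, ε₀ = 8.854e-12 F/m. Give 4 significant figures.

atomic unit of force: F_au = E_h/a₀ = m_e²e⁶/((4πε₀)³ℏ⁴) = 8.220e-8 N.
5.65e-25 / 8.220e-8 = 6.874e-18

6.874e-18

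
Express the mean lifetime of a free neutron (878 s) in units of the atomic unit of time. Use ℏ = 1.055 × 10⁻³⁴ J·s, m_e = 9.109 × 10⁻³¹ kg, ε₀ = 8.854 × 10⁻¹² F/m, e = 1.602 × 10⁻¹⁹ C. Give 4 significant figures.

atomic unit of time: τ_au = (4πε₀)²ℏ³/(m_e e⁴) = 2.423 × 10⁻¹⁷ s.
878 / 2.423 × 10⁻¹⁷ = 3.624 × 10¹⁹

3.624 × 10¹⁹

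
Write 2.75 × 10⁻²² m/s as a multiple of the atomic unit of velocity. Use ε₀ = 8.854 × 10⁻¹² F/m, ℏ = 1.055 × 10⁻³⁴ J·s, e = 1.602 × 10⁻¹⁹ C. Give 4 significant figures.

atomic unit of velocity: v_au = e²/(4πε₀ℏ) = 2.186 × 10⁶ m/s.
2.75 × 10⁻²² / 2.186 × 10⁶ = 1.258 × 10⁻²⁸

1.258 × 10⁻²⁸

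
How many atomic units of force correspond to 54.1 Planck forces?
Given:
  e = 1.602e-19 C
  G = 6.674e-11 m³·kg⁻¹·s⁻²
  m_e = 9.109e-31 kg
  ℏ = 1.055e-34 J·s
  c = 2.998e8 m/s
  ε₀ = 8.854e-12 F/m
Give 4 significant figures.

7.967e52

Planck force: F_P = c⁴/G = 1.210e44 N
atomic unit of force: F_au = E_h/a₀ = m_e²e⁶/((4πε₀)³ℏ⁴) = 8.220e-8 N
54.1 × 1.210e44 / 8.220e-8 = 7.967e52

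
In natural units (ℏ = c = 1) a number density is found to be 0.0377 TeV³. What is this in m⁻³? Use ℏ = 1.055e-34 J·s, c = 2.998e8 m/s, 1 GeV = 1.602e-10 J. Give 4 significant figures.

Number density is [L]⁻³ = [E]³/(ℏc)³.
1 GeV³ → 1/(ℏc)³ × (1 GeV in J)³ = 1.299e47 m⁻³.
Convert the energy scale: 0.0377 TeV³ = 3.77e7 GeV³.
Result: 3.77e7 × 1.299e47 = 4.899e54 m⁻³.

4.899e54 m⁻³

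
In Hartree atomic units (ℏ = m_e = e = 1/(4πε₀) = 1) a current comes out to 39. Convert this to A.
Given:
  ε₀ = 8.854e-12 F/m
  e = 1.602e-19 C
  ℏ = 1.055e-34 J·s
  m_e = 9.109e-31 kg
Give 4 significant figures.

0.2579 A

One atomic unit of electric current: I_au = e E_h/ℏ = m_e e⁵/((4πε₀)²ℏ³) = 6.612e-3 A.
39 × 6.612e-3 A = 0.2579 A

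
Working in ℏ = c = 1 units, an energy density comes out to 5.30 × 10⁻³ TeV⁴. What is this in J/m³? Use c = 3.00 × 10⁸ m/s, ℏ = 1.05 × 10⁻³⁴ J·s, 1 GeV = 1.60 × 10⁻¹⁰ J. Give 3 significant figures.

[E]/[L]³ = [E]⁴/(ℏc)³; restore (ℏc)⁻³.
1 GeV⁴ → 1/(ℏc)³ × (1 GeV in J)⁴ = 2.10 × 10³⁷ J/m³.
Convert the energy scale: 5.30 × 10⁻³ TeV⁴ = 5.30 × 10⁹ GeV⁴.
Result: 5.30 × 10⁹ × 2.10 × 10³⁷ = 1.11 × 10⁴⁷ J/m³.

1.11 × 10⁴⁷ J/m³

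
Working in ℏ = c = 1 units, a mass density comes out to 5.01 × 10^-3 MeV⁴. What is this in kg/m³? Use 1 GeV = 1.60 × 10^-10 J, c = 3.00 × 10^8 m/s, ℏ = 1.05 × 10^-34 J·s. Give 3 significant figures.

1.17 × 10^6 kg/m³

Mass density is [E]/(c²[L]³) = [E]⁴/(ℏ³c⁵).
1 GeV⁴ → 1/(ℏ³c⁵) × (1 GeV in J)⁴ = 2.33 × 10^20 kg/m³.
Convert the energy scale: 5.01 × 10^-3 MeV⁴ = 5.01 × 10^-15 GeV⁴.
Result: 5.01 × 10^-15 × 2.33 × 10^20 = 1.17 × 10^6 kg/m³.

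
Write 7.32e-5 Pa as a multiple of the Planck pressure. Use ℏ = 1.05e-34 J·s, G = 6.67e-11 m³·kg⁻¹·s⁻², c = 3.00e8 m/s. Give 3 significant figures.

1.56e-118

Planck pressure: p_P = c⁷/(ℏG²) = 4.68e113 Pa.
7.32e-5 / 4.68e113 = 1.56e-118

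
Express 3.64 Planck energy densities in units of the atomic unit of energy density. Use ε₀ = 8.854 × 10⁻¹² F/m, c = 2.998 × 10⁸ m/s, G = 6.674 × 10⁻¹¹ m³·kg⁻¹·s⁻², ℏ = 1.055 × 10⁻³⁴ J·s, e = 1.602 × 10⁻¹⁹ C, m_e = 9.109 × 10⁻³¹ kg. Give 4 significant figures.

5.756 × 10¹⁰⁰

Planck energy density: u_P = c⁷/(ℏG²) = 4.632 × 10¹¹³ J/m³
atomic unit of energy density: u_au = E_h/a₀³ = m_e⁴e¹⁰/((4πε₀)⁵ℏ⁸) = 2.929 × 10¹³ J/m³
3.64 × 4.632 × 10¹¹³ / 2.929 × 10¹³ = 5.756 × 10¹⁰⁰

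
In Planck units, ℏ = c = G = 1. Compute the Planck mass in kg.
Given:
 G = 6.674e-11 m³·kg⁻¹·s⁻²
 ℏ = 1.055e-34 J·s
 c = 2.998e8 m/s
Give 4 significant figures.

2.177e-8 kg

From ℏ = c = G = 1 the mass scale is m_P = √(ℏc/G).
  = √(4.739e-16)
  = 2.177e-8 kg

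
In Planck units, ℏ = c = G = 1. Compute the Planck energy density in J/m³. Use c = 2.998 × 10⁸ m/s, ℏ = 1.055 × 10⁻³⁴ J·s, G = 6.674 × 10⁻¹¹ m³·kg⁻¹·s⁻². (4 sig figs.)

The unique combination of the constants set to 1 with dimensions of energy density is u_P = c⁷/(ℏG²).
  = 2.177 × 10⁵⁹ / 4.699 × 10⁻⁵⁵
  = 4.632 × 10¹¹³ J/m³

4.632 × 10¹¹³ J/m³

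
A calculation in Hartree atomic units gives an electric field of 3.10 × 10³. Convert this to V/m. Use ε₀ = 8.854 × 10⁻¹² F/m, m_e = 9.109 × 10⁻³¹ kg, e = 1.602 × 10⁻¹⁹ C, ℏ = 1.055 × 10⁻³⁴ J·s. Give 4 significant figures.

One atomic unit of electric field: E_au = E_h/(e a₀) = m_e²e⁵/((4πε₀)³ℏ⁴) = 5.131 × 10¹¹ V/m.
3.10 × 10³ × 5.131 × 10¹¹ V/m = 1.591 × 10¹⁵ V/m

1.591 × 10¹⁵ V/m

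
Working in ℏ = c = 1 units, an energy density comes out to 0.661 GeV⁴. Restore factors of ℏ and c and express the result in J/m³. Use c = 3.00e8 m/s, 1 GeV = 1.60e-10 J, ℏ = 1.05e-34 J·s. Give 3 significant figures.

[E]/[L]³ = [E]⁴/(ℏc)³; restore (ℏc)⁻³.
1 GeV⁴ → 1/(ℏc)³ × (1 GeV in J)⁴ = 2.10e37 J/m³.
Result: 0.661 × 2.10e37 = 1.39e37 J/m³.

1.39e37 J/m³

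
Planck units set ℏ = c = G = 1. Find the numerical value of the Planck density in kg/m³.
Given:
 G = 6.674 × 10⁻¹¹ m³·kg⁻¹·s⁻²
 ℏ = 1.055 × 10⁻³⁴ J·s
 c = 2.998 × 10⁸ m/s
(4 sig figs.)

The unique combination of the constants set to 1 with dimensions of density is ρ_P = c⁵/(ℏG²).
  = 2.422 × 10⁴² / 4.699 × 10⁻⁵⁵
  = 5.154 × 10⁹⁶ kg/m³

5.154 × 10⁹⁶ kg/m³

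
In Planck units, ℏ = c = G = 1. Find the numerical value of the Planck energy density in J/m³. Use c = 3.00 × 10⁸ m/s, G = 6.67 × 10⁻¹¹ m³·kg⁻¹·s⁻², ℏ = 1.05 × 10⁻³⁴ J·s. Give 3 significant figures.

4.68 × 10¹¹³ J/m³

From ℏ = c = G = 1 the energy density scale is u_P = c⁷/(ℏG²).
  = 2.19 × 10⁵⁹ / 4.67 × 10⁻⁵⁵
  = 4.68 × 10¹¹³ J/m³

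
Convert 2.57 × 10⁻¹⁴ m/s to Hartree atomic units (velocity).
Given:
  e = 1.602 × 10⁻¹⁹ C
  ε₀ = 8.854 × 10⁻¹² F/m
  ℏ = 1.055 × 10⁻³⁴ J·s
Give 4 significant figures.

atomic unit of velocity: v_au = e²/(4πε₀ℏ) = 2.186 × 10⁶ m/s.
2.57 × 10⁻¹⁴ / 2.186 × 10⁶ = 1.175 × 10⁻²⁰

1.175 × 10⁻²⁰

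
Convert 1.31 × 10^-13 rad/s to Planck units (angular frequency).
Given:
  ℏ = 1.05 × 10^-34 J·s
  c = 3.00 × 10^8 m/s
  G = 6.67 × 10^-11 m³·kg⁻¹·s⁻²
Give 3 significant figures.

7.03 × 10^-57

Planck angular frequency: ω_P = √(c⁵/(ℏG)) = 1.86 × 10^43 rad/s.
1.31 × 10^-13 / 1.86 × 10^43 = 7.03 × 10^-57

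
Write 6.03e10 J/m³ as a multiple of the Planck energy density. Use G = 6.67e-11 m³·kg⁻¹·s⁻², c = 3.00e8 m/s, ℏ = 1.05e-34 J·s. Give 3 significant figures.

Planck energy density: u_P = c⁷/(ℏG²) = 4.68e113 J/m³.
6.03e10 / 4.68e113 = 1.29e-103

1.29e-103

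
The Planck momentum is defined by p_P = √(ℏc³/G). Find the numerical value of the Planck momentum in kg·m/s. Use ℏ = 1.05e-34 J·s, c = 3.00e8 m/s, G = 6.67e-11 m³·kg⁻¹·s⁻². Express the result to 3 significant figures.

6.52 kg·m/s

p_P = √(ℏc³/G)
  = √(42.5)
  = 6.52 kg·m/s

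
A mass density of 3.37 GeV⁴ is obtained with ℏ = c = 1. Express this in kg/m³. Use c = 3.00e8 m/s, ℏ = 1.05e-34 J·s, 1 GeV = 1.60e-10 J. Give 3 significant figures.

7.85e20 kg/m³

Mass density is [E]/(c²[L]³) = [E]⁴/(ℏ³c⁵).
1 GeV⁴ → 1/(ℏ³c⁵) × (1 GeV in J)⁴ = 2.33e20 kg/m³.
Result: 3.37 × 2.33e20 = 7.85e20 kg/m³.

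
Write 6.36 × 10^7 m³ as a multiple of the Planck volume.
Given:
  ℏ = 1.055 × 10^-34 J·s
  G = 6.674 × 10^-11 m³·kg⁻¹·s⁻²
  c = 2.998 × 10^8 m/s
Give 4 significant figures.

1.506 × 10^112

Planck volume: V_P = (ℏG/c³)^(3/2) = 4.224 × 10^-105 m³.
6.36 × 10^7 / 4.224 × 10^-105 = 1.506 × 10^112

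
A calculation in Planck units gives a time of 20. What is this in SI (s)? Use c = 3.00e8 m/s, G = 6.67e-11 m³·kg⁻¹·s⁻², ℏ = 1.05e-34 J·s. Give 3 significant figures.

1.07e-42 s

One Planck time: t_P = √(ℏG/c⁵) = 5.37e-44 s.
20 × 5.37e-44 s = 1.07e-42 s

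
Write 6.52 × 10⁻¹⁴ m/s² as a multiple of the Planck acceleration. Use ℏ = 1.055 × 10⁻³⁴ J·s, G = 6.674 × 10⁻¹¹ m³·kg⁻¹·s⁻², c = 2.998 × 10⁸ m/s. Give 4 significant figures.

Planck acceleration: a_P = √(c⁷/(ℏG)) = 5.560 × 10⁵¹ m/s².
6.52 × 10⁻¹⁴ / 5.560 × 10⁵¹ = 1.173 × 10⁻⁶⁵

1.173 × 10⁻⁶⁵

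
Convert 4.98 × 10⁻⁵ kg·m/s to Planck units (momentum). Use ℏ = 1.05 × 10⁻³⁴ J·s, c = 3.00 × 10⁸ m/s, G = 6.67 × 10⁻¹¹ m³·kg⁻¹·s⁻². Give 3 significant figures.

7.64 × 10⁻⁶

Planck momentum: p_P = √(ℏc³/G) = 6.52 kg·m/s.
4.98 × 10⁻⁵ / 6.52 = 7.64 × 10⁻⁶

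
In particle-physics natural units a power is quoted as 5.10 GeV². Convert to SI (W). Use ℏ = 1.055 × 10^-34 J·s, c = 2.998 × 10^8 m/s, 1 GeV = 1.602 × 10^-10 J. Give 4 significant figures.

Power is [E]/[T] = [E]²/ℏ.
1 GeV² → 1/ℏ × (1 GeV in J)² = 2.433 × 10^14 W.
Result: 5.10 × 2.433 × 10^14 = 1.241 × 10^15 W.

1.241 × 10^15 W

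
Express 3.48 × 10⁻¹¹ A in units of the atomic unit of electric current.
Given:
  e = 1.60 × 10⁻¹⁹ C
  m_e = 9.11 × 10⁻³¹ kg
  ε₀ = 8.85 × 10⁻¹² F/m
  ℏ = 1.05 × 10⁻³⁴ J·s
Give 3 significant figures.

atomic unit of electric current: I_au = e E_h/ℏ = m_e e⁵/((4πε₀)²ℏ³) = 6.67 × 10⁻³ A.
3.48 × 10⁻¹¹ / 6.67 × 10⁻³ = 5.22 × 10⁻⁹

5.22 × 10⁻⁹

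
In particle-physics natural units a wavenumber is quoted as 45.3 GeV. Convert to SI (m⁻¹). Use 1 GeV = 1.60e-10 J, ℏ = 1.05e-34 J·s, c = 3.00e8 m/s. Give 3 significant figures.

2.30e17 m⁻¹

Inverse length is [E]/(ℏc).
1 GeV → 1/(ℏc) × (1 GeV in J) = 5.08e15 m⁻¹.
Result: 45.3 × 5.08e15 = 2.30e17 m⁻¹.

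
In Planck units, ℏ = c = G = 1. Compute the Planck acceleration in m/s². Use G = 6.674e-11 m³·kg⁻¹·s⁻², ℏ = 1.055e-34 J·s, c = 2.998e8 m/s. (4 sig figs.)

5.560e51 m/s²

From ℏ = c = G = 1 the acceleration scale is a_P = √(c⁷/(ℏG)).
  = √(3.092e103)
  = 5.560e51 m/s²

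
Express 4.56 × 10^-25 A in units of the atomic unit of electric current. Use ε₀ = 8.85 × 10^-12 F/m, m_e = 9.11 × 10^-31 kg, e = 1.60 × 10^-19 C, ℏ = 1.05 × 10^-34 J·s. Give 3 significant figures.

6.83 × 10^-23

atomic unit of electric current: I_au = e E_h/ℏ = m_e e⁵/((4πε₀)²ℏ³) = 6.67 × 10^-3 A.
4.56 × 10^-25 / 6.67 × 10^-3 = 6.83 × 10^-23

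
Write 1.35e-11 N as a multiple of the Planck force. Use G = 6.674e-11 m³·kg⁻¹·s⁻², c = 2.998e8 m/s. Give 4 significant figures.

Planck force: F_P = c⁴/G = 1.210e44 N.
1.35e-11 / 1.210e44 = 1.115e-55

1.115e-55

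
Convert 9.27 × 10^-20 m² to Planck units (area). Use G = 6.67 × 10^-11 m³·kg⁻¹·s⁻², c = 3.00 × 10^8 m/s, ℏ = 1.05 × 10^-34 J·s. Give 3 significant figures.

Planck area: A_P = ℏG/c³ = 2.59 × 10^-70 m².
9.27 × 10^-20 / 2.59 × 10^-70 = 3.57 × 10^50

3.57 × 10^50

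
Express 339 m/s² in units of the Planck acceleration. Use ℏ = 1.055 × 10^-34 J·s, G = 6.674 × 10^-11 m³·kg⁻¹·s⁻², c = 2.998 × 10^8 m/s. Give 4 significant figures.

6.097 × 10^-50

Planck acceleration: a_P = √(c⁷/(ℏG)) = 5.560 × 10^51 m/s².
339 / 5.560 × 10^51 = 6.097 × 10^-50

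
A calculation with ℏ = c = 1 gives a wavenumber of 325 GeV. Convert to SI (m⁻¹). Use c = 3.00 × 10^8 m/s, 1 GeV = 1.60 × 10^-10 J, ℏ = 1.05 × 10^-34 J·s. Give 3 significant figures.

1.65 × 10^18 m⁻¹

Inverse length is [E]/(ℏc).
1 GeV → 1/(ℏc) × (1 GeV in J) = 5.08 × 10^15 m⁻¹.
Result: 325 × 5.08 × 10^15 = 1.65 × 10^18 m⁻¹.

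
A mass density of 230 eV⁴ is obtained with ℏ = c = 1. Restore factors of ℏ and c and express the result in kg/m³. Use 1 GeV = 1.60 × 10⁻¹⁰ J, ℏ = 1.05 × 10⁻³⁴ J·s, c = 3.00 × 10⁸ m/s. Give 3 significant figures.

Mass density is [E]/(c²[L]³) = [E]⁴/(ℏ³c⁵).
1 GeV⁴ → 1/(ℏ³c⁵) × (1 GeV in J)⁴ = 2.33 × 10²⁰ kg/m³.
Convert the energy scale: 230 eV⁴ = 2.30 × 10⁻³⁴ GeV⁴.
Result: 2.30 × 10⁻³⁴ × 2.33 × 10²⁰ = 5.36 × 10⁻¹⁴ kg/m³.

5.36 × 10⁻¹⁴ kg/m³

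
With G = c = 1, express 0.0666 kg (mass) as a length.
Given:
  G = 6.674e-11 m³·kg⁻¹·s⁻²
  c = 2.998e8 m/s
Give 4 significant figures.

In G = c = 1 units mass has dimensions of length; the conversion factor is G/c².
0.0666 kg × (G/c²) = 4.945e-29 m

4.945e-29 m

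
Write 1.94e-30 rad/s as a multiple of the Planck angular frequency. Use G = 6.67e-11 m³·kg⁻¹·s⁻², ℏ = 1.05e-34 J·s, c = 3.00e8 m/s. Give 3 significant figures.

1.04e-73

Planck angular frequency: ω_P = √(c⁵/(ℏG)) = 1.86e43 rad/s.
1.94e-30 / 1.86e43 = 1.04e-73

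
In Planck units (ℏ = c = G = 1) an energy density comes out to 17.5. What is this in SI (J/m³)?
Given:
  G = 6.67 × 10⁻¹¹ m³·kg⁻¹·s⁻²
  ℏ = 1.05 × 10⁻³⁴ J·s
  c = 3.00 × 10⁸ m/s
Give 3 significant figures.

One Planck energy density: u_P = c⁷/(ℏG²) = 4.68 × 10¹¹³ J/m³.
17.5 × 4.68 × 10¹¹³ J/m³ = 8.19 × 10¹¹⁴ J/m³

8.19 × 10¹¹⁴ J/m³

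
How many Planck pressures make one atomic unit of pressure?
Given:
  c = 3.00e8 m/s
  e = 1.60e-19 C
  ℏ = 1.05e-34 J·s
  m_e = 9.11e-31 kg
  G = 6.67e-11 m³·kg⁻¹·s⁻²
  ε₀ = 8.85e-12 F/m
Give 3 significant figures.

atomic unit of pressure: P_au = E_h/a₀³ = m_e⁴e¹⁰/((4πε₀)⁵ℏ⁸) = 3.01e13 Pa
Planck pressure: p_P = c⁷/(ℏG²) = 4.68e113 Pa
ratio = 3.01e13 / 4.68e113 = 6.44e-101

6.44e-101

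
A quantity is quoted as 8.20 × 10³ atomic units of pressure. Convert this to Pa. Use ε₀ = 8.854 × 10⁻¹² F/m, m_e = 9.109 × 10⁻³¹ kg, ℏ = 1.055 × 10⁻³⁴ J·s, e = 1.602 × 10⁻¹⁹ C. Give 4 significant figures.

One atomic unit of pressure: P_au = E_h/a₀³ = m_e⁴e¹⁰/((4πε₀)⁵ℏ⁸) = 2.929 × 10¹³ Pa.
8.20 × 10³ × 2.929 × 10¹³ Pa = 2.402 × 10¹⁷ Pa

2.402 × 10¹⁷ Pa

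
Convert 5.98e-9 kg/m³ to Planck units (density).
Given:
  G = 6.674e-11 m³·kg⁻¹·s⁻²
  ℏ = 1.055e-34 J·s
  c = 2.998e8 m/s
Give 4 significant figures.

1.160e-105

Planck density: ρ_P = c⁵/(ℏG²) = 5.154e96 kg/m³.
5.98e-9 / 5.154e96 = 1.160e-105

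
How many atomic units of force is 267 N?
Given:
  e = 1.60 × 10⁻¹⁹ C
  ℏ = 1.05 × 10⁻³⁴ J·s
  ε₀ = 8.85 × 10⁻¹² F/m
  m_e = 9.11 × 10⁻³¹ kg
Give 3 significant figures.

atomic unit of force: F_au = E_h/a₀ = m_e²e⁶/((4πε₀)³ℏ⁴) = 8.33 × 10⁻⁸ N.
267 / 8.33 × 10⁻⁸ = 3.21 × 10⁹

3.21 × 10⁹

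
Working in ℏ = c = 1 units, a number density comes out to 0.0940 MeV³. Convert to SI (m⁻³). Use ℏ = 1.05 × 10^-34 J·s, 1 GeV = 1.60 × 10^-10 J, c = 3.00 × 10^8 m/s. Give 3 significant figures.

Number density is [L]⁻³ = [E]³/(ℏc)³.
1 GeV³ → 1/(ℏc)³ × (1 GeV in J)³ = 1.31 × 10^47 m⁻³.
Convert the energy scale: 0.0940 MeV³ = 9.40 × 10^-11 GeV³.
Result: 9.40 × 10^-11 × 1.31 × 10^47 = 1.23 × 10^37 m⁻³.

1.23 × 10^37 m⁻³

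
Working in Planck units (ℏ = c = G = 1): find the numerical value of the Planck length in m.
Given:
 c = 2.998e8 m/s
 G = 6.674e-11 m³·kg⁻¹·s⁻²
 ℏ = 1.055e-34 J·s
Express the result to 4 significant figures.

1.616e-35 m

From ℏ = c = G = 1 the length scale is ℓ_P = √(ℏG/c³).
  = √(2.613e-70)
  = 1.616e-35 m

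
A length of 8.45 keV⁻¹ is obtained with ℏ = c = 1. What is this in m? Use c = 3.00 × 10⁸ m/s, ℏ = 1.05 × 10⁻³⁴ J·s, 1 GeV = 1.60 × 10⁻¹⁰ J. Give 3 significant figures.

1.66 × 10⁻⁹ m

A length is [E]⁻¹ in ℏ=c=1; restore one factor of ℏc.
1 GeV⁻¹ → ℏc × (1 GeV in J)⁻¹ = 1.97 × 10⁻¹⁶ m.
Convert the energy scale: 8.45 keV⁻¹ = 8.45 × 10⁶ GeV⁻¹.
Result: 8.45 × 10⁶ × 1.97 × 10⁻¹⁶ = 1.66 × 10⁻⁹ m.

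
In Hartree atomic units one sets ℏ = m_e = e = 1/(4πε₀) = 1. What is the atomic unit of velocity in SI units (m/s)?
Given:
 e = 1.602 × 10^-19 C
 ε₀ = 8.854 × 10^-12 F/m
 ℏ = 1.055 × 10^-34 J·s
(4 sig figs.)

2.186 × 10^6 m/s

v_au = e²/(4πε₀ℏ)
  = 2.566 × 10^-38 / 1.174 × 10^-44
  = 2.186 × 10^6 m/s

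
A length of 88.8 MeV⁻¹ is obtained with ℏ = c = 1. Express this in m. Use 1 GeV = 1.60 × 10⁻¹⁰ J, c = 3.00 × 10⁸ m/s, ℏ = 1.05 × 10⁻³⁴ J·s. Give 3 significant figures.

1.75 × 10⁻¹¹ m

A length is [E]⁻¹ in ℏ=c=1; restore one factor of ℏc.
1 GeV⁻¹ → ℏc × (1 GeV in J)⁻¹ = 1.97 × 10⁻¹⁶ m.
Convert the energy scale: 88.8 MeV⁻¹ = 8.88 × 10⁴ GeV⁻¹.
Result: 8.88 × 10⁴ × 1.97 × 10⁻¹⁶ = 1.75 × 10⁻¹¹ m.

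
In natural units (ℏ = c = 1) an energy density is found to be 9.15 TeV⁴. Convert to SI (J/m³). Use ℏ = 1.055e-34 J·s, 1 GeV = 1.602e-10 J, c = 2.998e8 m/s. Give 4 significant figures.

[E]/[L]³ = [E]⁴/(ℏc)³; restore (ℏc)⁻³.
1 GeV⁴ → 1/(ℏc)³ × (1 GeV in J)⁴ = 2.082e37 J/m³.
Convert the energy scale: 9.15 TeV⁴ = 9.15e12 GeV⁴.
Result: 9.15e12 × 2.082e37 = 1.905e50 J/m³.

1.905e50 J/m³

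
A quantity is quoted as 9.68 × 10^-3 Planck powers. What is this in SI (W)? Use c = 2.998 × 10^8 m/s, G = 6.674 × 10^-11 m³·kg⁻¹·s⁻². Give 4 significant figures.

One Planck power: P_P = c⁵/G = 3.629 × 10^52 W.
9.68 × 10^-3 × 3.629 × 10^52 W = 3.513 × 10^50 W

3.513 × 10^50 W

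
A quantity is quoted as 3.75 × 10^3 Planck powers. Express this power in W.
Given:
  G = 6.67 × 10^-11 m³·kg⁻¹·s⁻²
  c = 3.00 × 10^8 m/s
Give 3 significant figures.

One Planck power: P_P = c⁵/G = 3.64 × 10^52 W.
3.75 × 10^3 × 3.64 × 10^52 W = 1.37 × 10^56 W

1.37 × 10^56 W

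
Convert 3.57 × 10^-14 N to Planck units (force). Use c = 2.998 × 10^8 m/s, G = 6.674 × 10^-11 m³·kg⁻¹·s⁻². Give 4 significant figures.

Planck force: F_P = c⁴/G = 1.210 × 10^44 N.
3.57 × 10^-14 / 1.210 × 10^44 = 2.949 × 10^-58

2.949 × 10^-58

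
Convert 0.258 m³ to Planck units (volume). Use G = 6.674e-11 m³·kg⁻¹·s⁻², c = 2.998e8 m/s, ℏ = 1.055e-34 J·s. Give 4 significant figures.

6.108e103

Planck volume: V_P = (ℏG/c³)^(3/2) = 4.224e-105 m³.
0.258 / 4.224e-105 = 6.108e103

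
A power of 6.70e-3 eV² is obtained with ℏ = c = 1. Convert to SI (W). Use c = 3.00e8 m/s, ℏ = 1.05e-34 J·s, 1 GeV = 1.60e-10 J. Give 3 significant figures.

1.63e-6 W

Power is [E]/[T] = [E]²/ℏ.
1 GeV² → 1/ℏ × (1 GeV in J)² = 2.44e14 W.
Convert the energy scale: 6.70e-3 eV² = 6.70e-21 GeV².
Result: 6.70e-21 × 2.44e14 = 1.63e-6 W.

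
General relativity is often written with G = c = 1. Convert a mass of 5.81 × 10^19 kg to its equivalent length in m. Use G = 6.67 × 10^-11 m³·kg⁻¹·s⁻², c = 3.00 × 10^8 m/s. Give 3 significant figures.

4.31 × 10^-8 m

In G = c = 1 units mass has dimensions of length; the conversion factor is G/c².
5.81 × 10^19 kg × (G/c²) = 4.31 × 10^-8 m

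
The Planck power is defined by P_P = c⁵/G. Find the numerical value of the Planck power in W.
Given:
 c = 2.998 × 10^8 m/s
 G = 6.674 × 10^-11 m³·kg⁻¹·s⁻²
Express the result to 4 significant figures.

P_P = c⁵/G
  = 2.422 × 10^42 / 6.674 × 10^-11
  = 3.629 × 10^52 W

3.629 × 10^52 W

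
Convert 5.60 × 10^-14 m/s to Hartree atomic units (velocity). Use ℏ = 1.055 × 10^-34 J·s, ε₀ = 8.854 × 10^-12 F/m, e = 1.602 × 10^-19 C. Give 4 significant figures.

2.561 × 10^-20

atomic unit of velocity: v_au = e²/(4πε₀ℏ) = 2.186 × 10^6 m/s.
5.60 × 10^-14 / 2.186 × 10^6 = 2.561 × 10^-20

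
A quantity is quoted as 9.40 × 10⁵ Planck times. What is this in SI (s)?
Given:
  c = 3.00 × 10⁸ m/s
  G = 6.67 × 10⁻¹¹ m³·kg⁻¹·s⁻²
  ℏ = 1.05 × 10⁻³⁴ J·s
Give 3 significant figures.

5.05 × 10⁻³⁸ s

One Planck time: t_P = √(ℏG/c⁵) = 5.37 × 10⁻⁴⁴ s.
9.40 × 10⁵ × 5.37 × 10⁻⁴⁴ s = 5.05 × 10⁻³⁸ s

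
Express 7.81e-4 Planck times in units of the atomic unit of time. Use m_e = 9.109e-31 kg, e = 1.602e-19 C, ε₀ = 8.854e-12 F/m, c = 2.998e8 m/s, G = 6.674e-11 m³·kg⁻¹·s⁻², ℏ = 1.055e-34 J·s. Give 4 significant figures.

Planck time: t_P = √(ℏG/c⁵) = 5.392e-44 s
atomic unit of time: τ_au = (4πε₀)²ℏ³/(m_e e⁴) = 2.423e-17 s
7.81e-4 × 5.392e-44 / 2.423e-17 = 1.738e-30

1.738e-30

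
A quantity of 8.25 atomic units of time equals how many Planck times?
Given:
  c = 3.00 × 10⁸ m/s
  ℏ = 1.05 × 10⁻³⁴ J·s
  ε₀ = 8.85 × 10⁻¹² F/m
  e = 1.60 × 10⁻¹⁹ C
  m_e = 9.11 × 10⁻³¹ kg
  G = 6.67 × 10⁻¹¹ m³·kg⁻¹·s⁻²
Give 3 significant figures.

atomic unit of time: τ_au = (4πε₀)²ℏ³/(m_e e⁴) = 2.40 × 10⁻¹⁷ s
Planck time: t_P = √(ℏG/c⁵) = 5.37 × 10⁻⁴⁴ s
8.25 × 2.40 × 10⁻¹⁷ / 5.37 × 10⁻⁴⁴ = 3.69 × 10²⁷

3.69 × 10²⁷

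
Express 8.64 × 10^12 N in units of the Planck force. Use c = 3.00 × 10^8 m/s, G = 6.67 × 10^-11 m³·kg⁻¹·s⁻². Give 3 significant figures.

Planck force: F_P = c⁴/G = 1.21 × 10^44 N.
8.64 × 10^12 / 1.21 × 10^44 = 7.11 × 10^-32

7.11 × 10^-32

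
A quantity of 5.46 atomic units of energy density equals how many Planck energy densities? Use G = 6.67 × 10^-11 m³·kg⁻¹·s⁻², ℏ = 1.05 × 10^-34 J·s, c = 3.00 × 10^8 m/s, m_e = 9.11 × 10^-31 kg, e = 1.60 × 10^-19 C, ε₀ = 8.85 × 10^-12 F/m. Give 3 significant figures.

3.51 × 10^-100

atomic unit of energy density: u_au = E_h/a₀³ = m_e⁴e¹⁰/((4πε₀)⁵ℏ⁸) = 3.01 × 10^13 J/m³
Planck energy density: u_P = c⁷/(ℏG²) = 4.68 × 10^113 J/m³
5.46 × 3.01 × 10^13 / 4.68 × 10^113 = 3.51 × 10^-100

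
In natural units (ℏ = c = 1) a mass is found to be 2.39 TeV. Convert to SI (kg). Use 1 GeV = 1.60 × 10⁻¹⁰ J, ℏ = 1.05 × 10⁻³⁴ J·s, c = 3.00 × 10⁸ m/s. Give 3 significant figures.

4.25 × 10⁻²⁴ kg

Mass is [E]/c²; divide by c².
1 GeV → 1/c² × (1 GeV in J) = 1.78 × 10⁻²⁷ kg.
Convert the energy scale: 2.39 TeV = 2.39 × 10³ GeV.
Result: 2.39 × 10³ × 1.78 × 10⁻²⁷ = 4.25 × 10⁻²⁴ kg.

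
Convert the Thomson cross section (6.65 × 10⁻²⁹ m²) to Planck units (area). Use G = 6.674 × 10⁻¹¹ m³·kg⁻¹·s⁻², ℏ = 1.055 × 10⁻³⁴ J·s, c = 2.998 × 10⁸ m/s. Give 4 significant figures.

Planck area: A_P = ℏG/c³ = 2.613 × 10⁻⁷⁰ m².
6.65 × 10⁻²⁹ / 2.613 × 10⁻⁷⁰ = 2.545 × 10⁴¹

2.545 × 10⁴¹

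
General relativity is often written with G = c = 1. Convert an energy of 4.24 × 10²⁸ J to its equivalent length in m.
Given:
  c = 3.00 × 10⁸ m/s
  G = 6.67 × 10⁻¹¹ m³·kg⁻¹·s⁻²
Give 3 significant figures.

3.49 × 10⁻¹⁶ m

Energy → length via G/c⁴.
4.24 × 10²⁸ J × (G/c⁴) = 3.49 × 10⁻¹⁶ m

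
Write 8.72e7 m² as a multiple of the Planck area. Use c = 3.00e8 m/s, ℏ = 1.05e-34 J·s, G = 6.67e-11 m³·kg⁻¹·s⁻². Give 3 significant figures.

3.36e77

Planck area: A_P = ℏG/c³ = 2.59e-70 m².
8.72e7 / 2.59e-70 = 3.36e77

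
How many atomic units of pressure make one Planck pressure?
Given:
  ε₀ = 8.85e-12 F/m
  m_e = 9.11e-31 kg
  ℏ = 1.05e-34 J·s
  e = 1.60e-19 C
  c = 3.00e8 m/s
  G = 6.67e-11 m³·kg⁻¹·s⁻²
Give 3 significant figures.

Planck pressure: p_P = c⁷/(ℏG²) = 4.68e113 Pa
atomic unit of pressure: P_au = E_h/a₀³ = m_e⁴e¹⁰/((4πε₀)⁵ℏ⁸) = 3.01e13 Pa
ratio = 4.68e113 / 3.01e13 = 1.55e100

1.55e100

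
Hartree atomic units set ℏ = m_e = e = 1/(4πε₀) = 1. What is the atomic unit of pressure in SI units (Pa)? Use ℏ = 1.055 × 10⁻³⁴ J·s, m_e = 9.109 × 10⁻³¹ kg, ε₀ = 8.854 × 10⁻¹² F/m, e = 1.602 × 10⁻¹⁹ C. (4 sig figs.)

Dimensional analysis gives P_au = E_h/a₀³ = m_e⁴e¹⁰/((4πε₀)⁵ℏ⁸).
E_h = 4.354 × 10⁻¹⁸ J
a₀ = 5.297 × 10⁻¹¹ m
E_h/a₀³ = 2.929 × 10¹³ Pa

2.929 × 10¹³ Pa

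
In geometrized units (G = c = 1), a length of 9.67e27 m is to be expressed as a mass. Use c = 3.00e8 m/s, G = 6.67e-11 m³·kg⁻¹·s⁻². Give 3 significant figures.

Length → mass via c²/G.
9.67e27 m × (c²/G) = 1.30e55 kg

1.30e55 kg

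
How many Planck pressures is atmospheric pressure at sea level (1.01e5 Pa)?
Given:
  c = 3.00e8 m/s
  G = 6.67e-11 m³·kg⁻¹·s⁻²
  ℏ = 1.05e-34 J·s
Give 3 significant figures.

2.16e-109

Planck pressure: p_P = c⁷/(ℏG²) = 4.68e113 Pa.
1.01e5 / 4.68e113 = 2.16e-109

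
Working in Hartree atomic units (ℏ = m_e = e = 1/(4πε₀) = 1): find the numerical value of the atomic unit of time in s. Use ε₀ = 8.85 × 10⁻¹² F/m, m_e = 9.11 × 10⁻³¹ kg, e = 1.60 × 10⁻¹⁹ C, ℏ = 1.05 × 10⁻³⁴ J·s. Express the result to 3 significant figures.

2.40 × 10⁻¹⁷ s

From ℏ = m_e = e = 1/(4πε₀) = 1 the time scale is τ_au = (4πε₀)²ℏ³/(m_e e⁴).
E_h = 4.38 × 10⁻¹⁸ J
ℏ/E_h = 2.40 × 10⁻¹⁷ s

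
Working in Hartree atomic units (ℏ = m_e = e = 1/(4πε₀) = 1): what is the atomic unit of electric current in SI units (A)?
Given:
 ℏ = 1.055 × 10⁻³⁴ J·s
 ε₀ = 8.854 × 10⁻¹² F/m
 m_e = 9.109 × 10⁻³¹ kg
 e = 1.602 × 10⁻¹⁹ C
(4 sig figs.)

The unique combination of the constants set to 1 with dimensions of current is I_au = e E_h/ℏ = m_e e⁵/((4πε₀)²ℏ³).
E_h = 4.354 × 10⁻¹⁸ J
e·E_h/ℏ = 6.612 × 10⁻³ A

6.612 × 10⁻³ A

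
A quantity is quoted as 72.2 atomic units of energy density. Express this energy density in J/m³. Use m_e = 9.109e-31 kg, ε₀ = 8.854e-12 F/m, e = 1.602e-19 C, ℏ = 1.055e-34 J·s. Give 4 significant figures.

2.115e15 J/m³

One atomic unit of energy density: u_au = E_h/a₀³ = m_e⁴e¹⁰/((4πε₀)⁵ℏ⁸) = 2.929e13 J/m³.
72.2 × 2.929e13 J/m³ = 2.115e15 J/m³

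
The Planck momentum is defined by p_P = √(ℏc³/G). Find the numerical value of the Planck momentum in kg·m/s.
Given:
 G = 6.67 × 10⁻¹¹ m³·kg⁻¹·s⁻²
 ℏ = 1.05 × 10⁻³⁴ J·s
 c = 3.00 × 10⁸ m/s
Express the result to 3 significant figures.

p_P = √(ℏc³/G)
  = √(42.5)
  = 6.52 kg·m/s

6.52 kg·m/s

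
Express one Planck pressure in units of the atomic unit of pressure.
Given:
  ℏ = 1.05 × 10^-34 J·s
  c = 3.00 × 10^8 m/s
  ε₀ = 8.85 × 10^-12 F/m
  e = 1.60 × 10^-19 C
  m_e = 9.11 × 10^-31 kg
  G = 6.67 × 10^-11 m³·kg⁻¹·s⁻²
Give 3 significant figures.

1.55 × 10^100

Planck pressure: p_P = c⁷/(ℏG²) = 4.68 × 10^113 Pa
atomic unit of pressure: P_au = E_h/a₀³ = m_e⁴e¹⁰/((4πε₀)⁵ℏ⁸) = 3.01 × 10^13 Pa
ratio = 4.68 × 10^113 / 3.01 × 10^13 = 1.55 × 10^100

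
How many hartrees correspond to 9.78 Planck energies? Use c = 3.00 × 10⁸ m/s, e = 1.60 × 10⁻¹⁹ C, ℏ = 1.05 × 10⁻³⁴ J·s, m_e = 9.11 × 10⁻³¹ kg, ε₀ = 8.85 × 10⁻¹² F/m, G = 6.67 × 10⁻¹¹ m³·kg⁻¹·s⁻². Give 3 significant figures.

4.37 × 10²⁷

Planck energy: E_P = √(ℏc⁵/G) = 1.96 × 10⁹ J
hartree: E_h = m_e e⁴/(4πε₀ℏ)² = 4.38 × 10⁻¹⁸ J
9.78 × 1.96 × 10⁹ / 4.38 × 10⁻¹⁸ = 4.37 × 10²⁷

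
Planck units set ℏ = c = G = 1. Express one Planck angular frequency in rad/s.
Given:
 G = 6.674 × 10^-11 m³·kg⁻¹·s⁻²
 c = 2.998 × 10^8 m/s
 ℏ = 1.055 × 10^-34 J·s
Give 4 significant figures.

The unique combination of the constants set to 1 with dimensions of angular frequency is ω_P = √(c⁵/(ℏG)).
  = √(3.440 × 10^86)
  = 1.855 × 10^43 rad/s

1.855 × 10^43 rad/s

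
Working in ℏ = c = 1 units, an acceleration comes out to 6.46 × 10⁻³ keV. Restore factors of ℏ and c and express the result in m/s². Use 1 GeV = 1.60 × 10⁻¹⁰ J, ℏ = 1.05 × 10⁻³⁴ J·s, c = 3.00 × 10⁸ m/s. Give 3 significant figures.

2.95 × 10²⁴ m/s²

Acceleration is [L]/[T]² = c·[E]/ℏ.
1 GeV → c/ℏ × (1 GeV in J) = 4.57 × 10³² m/s².
Convert the energy scale: 6.46 × 10⁻³ keV = 6.46 × 10⁻⁹ GeV.
Result: 6.46 × 10⁻⁹ × 4.57 × 10³² = 2.95 × 10²⁴ m/s².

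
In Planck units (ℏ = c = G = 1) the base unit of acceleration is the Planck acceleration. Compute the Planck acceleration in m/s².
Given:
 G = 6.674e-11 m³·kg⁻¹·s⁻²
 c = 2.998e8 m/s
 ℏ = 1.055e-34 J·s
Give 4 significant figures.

5.560e51 m/s²

a_P = √(c⁷/(ℏG))
  = √(3.092e103)
  = 5.560e51 m/s²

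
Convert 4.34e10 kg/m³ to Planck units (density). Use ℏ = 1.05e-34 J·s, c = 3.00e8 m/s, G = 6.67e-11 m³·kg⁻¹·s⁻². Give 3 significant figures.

8.34e-87

Planck density: ρ_P = c⁵/(ℏG²) = 5.20e96 kg/m³.
4.34e10 / 5.20e96 = 8.34e-87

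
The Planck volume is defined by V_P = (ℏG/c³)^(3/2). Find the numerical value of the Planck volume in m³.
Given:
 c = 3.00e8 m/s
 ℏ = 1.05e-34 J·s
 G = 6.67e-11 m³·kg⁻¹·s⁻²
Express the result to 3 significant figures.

V_P = (ℏG/c³)^(3/2)
  = √(1.75e-209)
  = 4.18e-105 m³

4.18e-105 m³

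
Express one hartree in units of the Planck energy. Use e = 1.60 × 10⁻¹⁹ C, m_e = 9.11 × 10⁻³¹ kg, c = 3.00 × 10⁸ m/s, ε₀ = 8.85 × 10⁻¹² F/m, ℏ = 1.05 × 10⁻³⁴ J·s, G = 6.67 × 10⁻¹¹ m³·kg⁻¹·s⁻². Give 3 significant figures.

2.24 × 10⁻²⁷

hartree: E_h = m_e e⁴/(4πε₀ℏ)² = 4.38 × 10⁻¹⁸ J
Planck energy: E_P = √(ℏc⁵/G) = 1.96 × 10⁹ J
ratio = 4.38 × 10⁻¹⁸ / 1.96 × 10⁹ = 2.24 × 10⁻²⁷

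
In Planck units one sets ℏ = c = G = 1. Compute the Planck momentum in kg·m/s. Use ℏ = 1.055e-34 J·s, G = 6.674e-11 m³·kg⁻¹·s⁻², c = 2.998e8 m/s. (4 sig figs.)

p_P = √(ℏc³/G)
  = √(42.60)
  = 6.527 kg·m/s

6.527 kg·m/s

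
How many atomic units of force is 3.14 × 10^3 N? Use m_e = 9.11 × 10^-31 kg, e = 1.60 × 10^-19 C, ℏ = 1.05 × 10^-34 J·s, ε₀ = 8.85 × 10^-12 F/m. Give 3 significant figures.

3.77 × 10^10

atomic unit of force: F_au = E_h/a₀ = m_e²e⁶/((4πε₀)³ℏ⁴) = 8.33 × 10^-8 N.
3.14 × 10^3 / 8.33 × 10^-8 = 3.77 × 10^10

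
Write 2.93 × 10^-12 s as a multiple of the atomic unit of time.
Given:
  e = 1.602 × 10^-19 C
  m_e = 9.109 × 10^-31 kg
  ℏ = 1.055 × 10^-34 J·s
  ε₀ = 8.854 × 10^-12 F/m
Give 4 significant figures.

1.209 × 10^5

atomic unit of time: τ_au = (4πε₀)²ℏ³/(m_e e⁴) = 2.423 × 10^-17 s.
2.93 × 10^-12 / 2.423 × 10^-17 = 1.209 × 10^5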